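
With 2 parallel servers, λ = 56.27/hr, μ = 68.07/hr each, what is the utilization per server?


ρ = λ/(cμ) = 56.27/(2·68.07) = 56.27/136.14 = 0.4133

Final: 0.4133


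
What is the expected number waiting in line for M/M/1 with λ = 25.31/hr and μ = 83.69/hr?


ρ = 25.31/83.69 = 0.3024
Lq = ρ²/(1−ρ) = 0.09146/0.6976 = 0.1311

Final: 0.1311


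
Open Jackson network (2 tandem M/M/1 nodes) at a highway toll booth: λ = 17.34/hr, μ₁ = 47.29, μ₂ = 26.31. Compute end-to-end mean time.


Each node sees arrival rate λ = 17.34/hr (tandem ⇒ throughput preserved).
W₁ = 1/(μ₁−λ) = 1/(47.29−17.34) = 0.03339 hr
W₂ = 1/(μ₂−λ) = 1/(26.31−17.34) = 0.11148 hr
W_total = W₁ + W₂ = 0.03339 + 0.11148 = 0.14487 hr

Final: 0.14487 hr


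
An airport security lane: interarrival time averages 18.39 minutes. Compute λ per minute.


λ = 1/(interarrival time) in consistent units.
1 minute = 1 min, so λ = 1/18.39 = 0.05438 per minute

Final: 0.05438 /min


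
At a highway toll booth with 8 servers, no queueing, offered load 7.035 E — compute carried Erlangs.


B(8,7.035) = 0.180835 (Erlang-B)
Carried load = a(1 − B) = 7.035·(1 − 0.180835) = 7.035·0.819165 = 5.7628 E

Final: 5.7628 Erlangs


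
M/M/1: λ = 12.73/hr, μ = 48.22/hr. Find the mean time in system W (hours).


W = 1/(μ−λ) = 1/(48.22 − 12.73) = 1/35.49 = 0.02818 hr

Final: 0.02818 hr


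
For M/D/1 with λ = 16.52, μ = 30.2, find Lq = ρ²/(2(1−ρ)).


ρ = 16.52/30.2 = 0.5470
M/D/1: Lq = ρ²/(2(1−ρ)) = 0.2992/(2·0.4530) = 0.33029

Final: 0.33029


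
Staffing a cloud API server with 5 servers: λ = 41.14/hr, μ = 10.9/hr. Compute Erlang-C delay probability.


a = λ/μ = 3.7743; ρ = a/5 = 0.7549
P₀ = 0.018067 (from M/M/c formula)
C(c,a) = [a^c/(c!(1−ρ))]·P₀ = [765.92977/(120·0.2451)]·0.018067
= 26.03741·0.018067 = 0.470405

Final: 0.470405


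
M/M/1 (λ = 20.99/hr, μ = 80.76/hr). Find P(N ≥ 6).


ρ = 20.99/80.76 = 0.2599
P(N ≥ n) = ρ^n = 0.2599^6 = 0.0003082

Final: 0.0003082


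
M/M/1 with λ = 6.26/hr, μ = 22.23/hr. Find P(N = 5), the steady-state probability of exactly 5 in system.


ρ = 6.26/22.23 = 0.2816
P_n = (1−ρ)·ρ^n = (1 − 0.2816)·0.2816^5 = 0.7184·0.001771 = 0.001272

Final: 0.001272


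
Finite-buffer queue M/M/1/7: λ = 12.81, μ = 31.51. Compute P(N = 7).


ρ = λ/μ = 12.81/31.51 = 0.4065
P_K = (1−ρ)ρ^K/(1−ρ^(K+1)) = (0.5935·0.001835)/(1 − 0.0007461)
= 0.001089/0.999254 = 0.001090

Final: 0.001090


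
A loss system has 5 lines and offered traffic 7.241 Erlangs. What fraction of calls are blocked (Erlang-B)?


B(c,a) = (a^c/c!) / Σ_{k=0}^{c} a^k/k!
a^5/5! = 165.886671
Σ terms (k=0..5): 1.00000 + 7.24100 + 26.21604 + 63.27678 + 114.54680 + 165.88667 = 378.167291
B = 165.886671/378.167291 = 0.438659

Final: 0.438659


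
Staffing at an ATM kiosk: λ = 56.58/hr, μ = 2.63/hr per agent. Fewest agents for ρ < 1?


Stability requires cμ > λ ⇔ c > λ/μ.
λ/μ = 56.58/2.63 = 21.5133
Minimum integer c = ⌊21.5133⌋ + 1 = 22
Check: 22·2.63 = 57.86 > 56.58, while 21·2.63 = 55.23 ≤ 56.58

Final: 22 servers


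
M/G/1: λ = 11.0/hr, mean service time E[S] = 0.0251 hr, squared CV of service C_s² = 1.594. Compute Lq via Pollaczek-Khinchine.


ρ = λ·E[S] = 11.0·0.0251 = 0.2761
Lq = ρ²(1+C_s²)/(2(1−ρ)) = 0.07623·(1+1.594)/(2·0.7239)
= 0.07623·2.5940/1.4478 = 0.13658

Final: 0.13658


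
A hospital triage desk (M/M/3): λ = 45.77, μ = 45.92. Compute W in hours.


a = 0.9967; ρ = 0.3322; P₀ = 0.364880
Lq = P₀·a^c·ρ/(c!(1−ρ)²) = 0.04487
Wq = Lq/λ = 0.04487/45.77 = 0.0009803 hr
W = Wq + 1/μ = 0.0009803 + 0.02178 = 0.02276 hr

Final: 0.02276 hr


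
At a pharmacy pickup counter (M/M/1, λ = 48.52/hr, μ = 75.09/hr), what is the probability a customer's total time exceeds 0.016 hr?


W ~ Exponential(μ−λ) for M/M/1.
μ − λ = 75.09 − 48.52 = 26.5700
P(W > t) = e^{−(μ−λ)t} = e^{−0.4251} = 0.653691

Final: 0.653691


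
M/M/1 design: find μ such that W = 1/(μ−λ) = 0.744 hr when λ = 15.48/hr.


W = 1/(μ−λ) ⇒ μ − λ = 1/W = 1/0.744 = 1.3441
μ = λ + 1/W = 15.48 + 1.3441 = 16.8241 per hr

Final: 16.8241 /hr


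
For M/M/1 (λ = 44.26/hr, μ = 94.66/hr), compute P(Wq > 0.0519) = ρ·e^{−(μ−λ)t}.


ρ = 44.26/94.66 = 0.4676
P(Wq > t) = ρ·e^{−(μ−λ)t} = 0.4676·e^{−2.6158}
= 0.4676·0.073112 = 0.034185

Final: 0.034185


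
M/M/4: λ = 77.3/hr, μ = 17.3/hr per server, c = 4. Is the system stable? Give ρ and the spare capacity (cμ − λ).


Total capacity cμ = 4·17.3 = 69.20/hr
ρ = λ/(cμ) = 77.3/69.20 = 1.1171
Stable ⇔ ρ < 1: NO
Spare capacity = cμ − λ = 69.20 − 77.3 = -8.10/hr

Final: ρ = 1.1171; unstable; margin = -8.10/hr


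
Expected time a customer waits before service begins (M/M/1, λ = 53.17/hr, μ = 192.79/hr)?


ρ = 53.17/192.79 = 0.2758
Wq = ρ/(μ−λ) = 0.2758/(192.79 − 53.17) = 0.2758/139.62 = 0.001975 hr

Final: 0.001975 hr


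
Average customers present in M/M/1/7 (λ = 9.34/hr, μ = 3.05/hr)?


ρ = 9.34/3.05 = 3.0623
L = ρ[1 − (K+1)ρ^K + Kρ^(K+1)] / [(1−ρ)(1−ρ^(K+1))]
Numerator: 3.0623·(1 − 8·2525.394662 + 7·7733.503654) = 103910.924506
Denominator: (-2.0623)·(-7732.503654) = 15946.704257
L = 103910.924506/15946.704257 = 6.5161

Final: 6.5161


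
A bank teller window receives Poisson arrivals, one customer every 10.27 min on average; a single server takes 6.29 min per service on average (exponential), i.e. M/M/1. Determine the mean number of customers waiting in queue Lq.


λ = 60/10.27 = 5.8423 /hr
μ = 60/6.29 = 9.5390 /hr
ρ = λ/μ = 5.8423/9.5390 = 0.6125
Lq = ρ²/(1−ρ) = 0.3751/0.3875 = 0.9679

Final: 0.9679


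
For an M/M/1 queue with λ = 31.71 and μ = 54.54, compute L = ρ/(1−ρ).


ρ = λ/μ = 31.71/54.54 = 0.5814
L = ρ/(1−ρ) = 0.5814/(1 − 0.5814) = 0.5814/0.4186 = 1.3890

Final: 1.3890


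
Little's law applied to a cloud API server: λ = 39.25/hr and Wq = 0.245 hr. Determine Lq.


Lq = λWq = 39.25·0.245 = 9.6162

Final: 9.6162


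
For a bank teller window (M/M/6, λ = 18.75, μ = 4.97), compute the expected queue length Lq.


a = λ/μ = 3.7726; ρ = a/6 = 0.6288
P₀ = 0.021536
Lq = P₀·a^c·ρ / (c!·(1−ρ)²) = 0.021536·2883.16369·0.6288/(720·0.13781)
= 0.39347

Final: 0.39347


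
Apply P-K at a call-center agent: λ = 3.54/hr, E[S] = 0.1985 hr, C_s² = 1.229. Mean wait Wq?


ρ = λ·E[S] = 3.54·0.1985 = 0.7027
E[S²] = E[S]²(1+C_s²) = 0.1985²·(1+1.229) = 0.087828
Wq = λ·E[S²]/(2(1−ρ)) = 3.54·0.087828/(2·0.2973) = 0.52287 hr

Final: 0.52287 hr


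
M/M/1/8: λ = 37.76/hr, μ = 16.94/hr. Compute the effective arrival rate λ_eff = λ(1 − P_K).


ρ = 2.2290; P_K = (1−ρ)ρ^8/(1−ρ^9) = 0.551783
λ_eff = λ(1 − P_K) = 37.76·(1 − 0.551783) = 37.76·0.448217 = 16.9247 /hr

Final: 16.9247 /hr


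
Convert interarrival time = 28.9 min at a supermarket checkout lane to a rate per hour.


λ = 1/(interarrival time) in consistent units.
1 hour = 60 min, so λ = 60/28.9 = 2.0761 per hour

Final: 2.0761 /hr


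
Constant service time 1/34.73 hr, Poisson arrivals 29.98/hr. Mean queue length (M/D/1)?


ρ = 29.98/34.73 = 0.8632
M/D/1: Lq = ρ²/(2(1−ρ)) = 0.7452/(2·0.1368) = 2.72417

Final: 2.72417


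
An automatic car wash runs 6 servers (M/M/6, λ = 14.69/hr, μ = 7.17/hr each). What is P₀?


a = λ/μ = 14.69/7.17 = 2.0488; ρ = a/c = 0.3415
Σ_{k=0}^{5} a^k/k! (terms k=0..5) = 1.00000 + 2.04881 + 2.09882 + 1.43336 + 0.73417 + 0.30084 = 7.61601
Tail: a^6/(6!(1−ρ)) = 73.96323/(720·0.6585) = 0.15599
P₀ = 1/(7.61601 + 0.15599) = 1/7.77201 = 0.128667

Final: 0.128667


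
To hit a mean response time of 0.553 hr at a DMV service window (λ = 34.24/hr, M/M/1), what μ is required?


W = 1/(μ−λ) ⇒ μ − λ = 1/W = 1/0.553 = 1.8083
μ = λ + 1/W = 34.24 + 1.8083 = 36.0483 per hr

Final: 36.0483 /hr


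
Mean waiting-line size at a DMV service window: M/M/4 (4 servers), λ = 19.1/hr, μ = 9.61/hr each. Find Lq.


a = λ/μ = 1.9875; ρ = a/4 = 0.4969
P₀ = 0.132216
Lq = P₀·a^c·ρ / (c!·(1−ρ)²) = 0.132216·15.60414·0.4969/(24·0.25313)
= 0.16874

Final: 0.16874


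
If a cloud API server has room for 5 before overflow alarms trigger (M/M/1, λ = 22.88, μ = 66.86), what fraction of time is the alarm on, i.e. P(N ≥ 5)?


ρ = 22.88/66.86 = 0.3422
P(N ≥ n) = ρ^n = 0.3422^5 = 0.004693

Final: 0.004693


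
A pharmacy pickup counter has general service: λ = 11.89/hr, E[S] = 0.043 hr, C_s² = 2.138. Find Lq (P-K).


ρ = λ·E[S] = 11.89·0.043 = 0.5113
Lq = ρ²(1+C_s²)/(2(1−ρ)) = 0.2614·(1+2.138)/(2·0.4887)
= 0.2614·3.1380/0.9775 = 0.83918

Final: 0.83918


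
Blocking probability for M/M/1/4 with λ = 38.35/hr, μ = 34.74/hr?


ρ = λ/μ = 38.35/34.74 = 1.1039
P_K = (1−ρ)ρ^K/(1−ρ^(K+1)) = (-0.1039·1.485054)/(1 − 1.639373)
= -0.154319/-0.639373 = 0.241360

Final: 0.241360


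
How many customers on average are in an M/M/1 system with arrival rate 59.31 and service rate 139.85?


ρ = λ/μ = 59.31/139.85 = 0.4241
L = ρ/(1−ρ) = 0.4241/(1 − 0.4241) = 0.4241/0.5759 = 0.7364

Final: 0.7364


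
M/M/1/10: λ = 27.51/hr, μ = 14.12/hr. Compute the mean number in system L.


ρ = 27.51/14.12 = 1.9483
L = ρ[1 − (K+1)ρ^K + Kρ^(K+1)] / [(1−ρ)(1−ρ^(K+1))]
Numerator: 1.9483·(1 − 11·788.059369 + 10·1535.376292) = 13026.549738
Denominator: (-0.9483)·(-1534.376292) = 1455.049473
L = 13026.549738/1455.049473 = 8.9527

Final: 8.9527


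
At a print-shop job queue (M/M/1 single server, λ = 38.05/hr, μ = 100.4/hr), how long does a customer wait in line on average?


ρ = 38.05/100.4 = 0.3790
Wq = ρ/(μ−λ) = 0.3790/(100.4 − 38.05) = 0.3790/62.35 = 0.006078 hr

Final: 0.006078 hr


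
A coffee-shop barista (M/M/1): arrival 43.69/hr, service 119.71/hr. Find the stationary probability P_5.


ρ = 43.69/119.71 = 0.3650
P_n = (1−ρ)·ρ^n = (1 − 0.3650)·0.3650^5 = 0.6350·0.006475 = 0.004112

Final: 0.004112


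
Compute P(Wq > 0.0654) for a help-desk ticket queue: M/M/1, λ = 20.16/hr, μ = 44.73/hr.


ρ = 20.16/44.73 = 0.4507
P(Wq > t) = ρ·e^{−(μ−λ)t} = 0.4507·e^{−1.6069}
= 0.4507·0.200513 = 0.090372

Final: 0.090372


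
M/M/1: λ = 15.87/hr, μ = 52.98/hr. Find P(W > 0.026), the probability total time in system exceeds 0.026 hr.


W ~ Exponential(μ−λ) for M/M/1.
μ − λ = 52.98 − 15.87 = 37.1100
P(W > t) = e^{−(μ−λ)t} = e^{−0.9649} = 0.381037

Final: 0.381037


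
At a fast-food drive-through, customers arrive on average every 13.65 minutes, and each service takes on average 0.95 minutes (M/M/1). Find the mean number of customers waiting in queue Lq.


λ = 60/13.65 = 4.3956 /hr
μ = 60/0.95 = 63.1579 /hr
ρ = λ/μ = 4.3956/63.1579 = 0.06960
Lq = ρ²/(1−ρ) = 0.004844/0.9304 = 0.005206

Final: 0.005206


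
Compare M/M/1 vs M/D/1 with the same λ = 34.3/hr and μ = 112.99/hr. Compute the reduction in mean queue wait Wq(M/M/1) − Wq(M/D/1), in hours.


ρ = 34.3/112.99 = 0.3036
Wq(M/M/1) = ρ/(μ−λ) = 0.3036/78.69 = 0.003858 hr
Wq(M/D/1) = ρ/(2(μ−λ)) = 0.001929 hr
Savings = 0.003858 − 0.001929 = 0.001929 hr

Final: 0.001929 hr


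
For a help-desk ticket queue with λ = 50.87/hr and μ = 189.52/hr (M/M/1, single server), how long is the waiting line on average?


ρ = 50.87/189.52 = 0.2684
Lq = ρ²/(1−ρ) = 0.07205/0.7316 = 0.09848

Final: 0.09848


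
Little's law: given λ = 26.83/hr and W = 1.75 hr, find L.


L = λW = 26.83·1.75 = 46.9525

Final: 46.9525


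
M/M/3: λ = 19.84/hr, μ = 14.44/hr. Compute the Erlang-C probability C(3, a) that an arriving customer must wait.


a = λ/μ = 1.3740; ρ = a/3 = 0.4580
P₀ = 0.242989 (from M/M/c formula)
C(c,a) = [a^c/(c!(1−ρ))]·P₀ = [2.59372/(6·0.5420)]·0.242989
= 0.79756·0.242989 = 0.193798

Final: 0.193798


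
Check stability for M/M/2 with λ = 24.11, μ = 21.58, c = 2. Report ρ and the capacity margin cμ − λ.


Total capacity cμ = 2·21.58 = 43.16/hr
ρ = λ/(cμ) = 24.11/43.16 = 0.5586
Stable ⇔ ρ < 1: YES
Spare capacity = cμ − λ = 43.16 − 24.11 = 19.05/hr

Final: ρ = 0.5586; stable; margin = 19.05/hr


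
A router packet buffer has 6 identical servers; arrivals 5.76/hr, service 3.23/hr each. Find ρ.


ρ = λ/(cμ) = 5.76/(6·3.23) = 5.76/19.38 = 0.2972

Final: 0.2972


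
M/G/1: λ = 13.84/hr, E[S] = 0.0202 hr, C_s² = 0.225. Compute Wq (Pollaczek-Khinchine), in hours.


ρ = λ·E[S] = 13.84·0.0202 = 0.2796
E[S²] = E[S]²(1+C_s²) = 0.0202²·(1+0.225) = 0.0004998
Wq = λ·E[S²]/(2(1−ρ)) = 13.84·0.0004998/(2·0.7204) = 0.004801 hr

Final: 0.004801 hr


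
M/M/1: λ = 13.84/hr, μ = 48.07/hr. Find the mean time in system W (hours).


W = 1/(μ−λ) = 1/(48.07 − 13.84) = 1/34.23 = 0.02921 hr

Final: 0.02921 hr


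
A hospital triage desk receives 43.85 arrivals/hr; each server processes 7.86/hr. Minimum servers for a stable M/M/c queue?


Stability requires cμ > λ ⇔ c > λ/μ.
λ/μ = 43.85/7.86 = 5.5789
Minimum integer c = ⌊5.5789⌋ + 1 = 6
Check: 6·7.86 = 47.16 > 43.85, while 5·7.86 = 39.30 ≤ 43.85

Final: 6 servers


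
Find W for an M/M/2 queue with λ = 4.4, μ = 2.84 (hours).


a = 1.5493; ρ = 0.7746; P₀ = 0.126984
Lq = P₀·a^c·ρ/(c!(1−ρ)²) = 2.32471
Wq = Lq/λ = 2.32471/4.4 = 0.52834 hr
W = Wq + 1/μ = 0.52834 + 0.35211 = 0.88046 hr

Final: 0.88046 hr


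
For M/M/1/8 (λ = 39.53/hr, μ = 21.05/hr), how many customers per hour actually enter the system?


ρ = 1.8779; P_K = (1−ρ)ρ^8/(1−ρ^9) = 0.469108
λ_eff = λ(1 − P_K) = 39.53·(1 − 0.469108) = 39.53·0.530892 = 20.9862 /hr

Final: 20.9862 /hr


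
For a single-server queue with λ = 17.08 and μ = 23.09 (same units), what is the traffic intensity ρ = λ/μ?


ρ = λ/μ = 17.08/23.09 = 0.7397

Final: 0.7397


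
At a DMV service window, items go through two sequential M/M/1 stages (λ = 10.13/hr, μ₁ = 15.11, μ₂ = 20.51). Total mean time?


Each node sees arrival rate λ = 10.13/hr (tandem ⇒ throughput preserved).
W₁ = 1/(μ₁−λ) = 1/(15.11−10.13) = 0.20080 hr
W₂ = 1/(μ₂−λ) = 1/(20.51−10.13) = 0.09634 hr
W_total = W₁ + W₂ = 0.20080 + 0.09634 = 0.29714 hr

Final: 0.29714 hr


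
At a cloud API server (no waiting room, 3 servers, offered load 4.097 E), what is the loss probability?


B(c,a) = (a^c/c!) / Σ_{k=0}^{c} a^k/k!
a^3/3! = 11.461637
Σ terms (k=0..3): 1.00000 + 4.09700 + 8.39270 + 11.46164 = 24.951341
B = 11.461637/24.951341 = 0.459360

Final: 0.459360


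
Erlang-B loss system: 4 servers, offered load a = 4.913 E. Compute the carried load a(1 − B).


B(4,4.913) = 0.391406 (Erlang-B)
Carried load = a(1 − B) = 4.913·(1 − 0.391406) = 4.913·0.608594 = 2.9900 E

Final: 2.9900 Erlangs


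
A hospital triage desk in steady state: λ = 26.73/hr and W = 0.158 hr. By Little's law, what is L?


L = λW = 26.73·0.158 = 4.2233

Final: 4.2233


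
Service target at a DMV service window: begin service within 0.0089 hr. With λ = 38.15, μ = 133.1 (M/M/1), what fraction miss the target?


ρ = 38.15/133.1 = 0.2866
P(Wq > t) = ρ·e^{−(μ−λ)t} = 0.2866·e^{−0.8451}
= 0.2866·0.429534 = 0.123116

Final: 0.123116


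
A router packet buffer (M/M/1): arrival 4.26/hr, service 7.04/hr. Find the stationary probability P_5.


ρ = 4.26/7.04 = 0.6051
P_n = (1−ρ)·ρ^n = (1 − 0.6051)·0.6051^5 = 0.3949·0.081131 = 0.032037

Final: 0.032037


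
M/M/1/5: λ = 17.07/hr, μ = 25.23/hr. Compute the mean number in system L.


ρ = 17.07/25.23 = 0.6766
L = ρ[1 − (K+1)ρ^K + Kρ^(K+1)] / [(1−ρ)(1−ρ^(K+1))]
Numerator: 0.6766·(1 − 6·0.141769 + 5·0.095917) = 0.425548
Denominator: (0.3234)·(0.904083) = 0.292402
L = 0.425548/0.292402 = 1.4553

Final: 1.4553


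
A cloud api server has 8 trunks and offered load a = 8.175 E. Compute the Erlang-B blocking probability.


B(c,a) = (a^c/c!) / Σ_{k=0}^{c} a^k/k!
a^8/8! = 494.745175
Σ terms (k=0..8): 1.00000 + 8.17500 + 33.41531 + 91.05673 + 186.09718 + 304.26890 + 414.56637 + 484.15430 + 494.74517 = 2017.478968
B = 494.745175/2017.478968 = 0.245229

Final: 0.245229


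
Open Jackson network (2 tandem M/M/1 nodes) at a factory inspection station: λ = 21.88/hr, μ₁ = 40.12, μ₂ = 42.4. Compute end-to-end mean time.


Each node sees arrival rate λ = 21.88/hr (tandem ⇒ throughput preserved).
W₁ = 1/(μ₁−λ) = 1/(40.12−21.88) = 0.05482 hr
W₂ = 1/(μ₂−λ) = 1/(42.4−21.88) = 0.04873 hr
W_total = W₁ + W₂ = 0.05482 + 0.04873 = 0.10356 hr

Final: 0.10356 hr


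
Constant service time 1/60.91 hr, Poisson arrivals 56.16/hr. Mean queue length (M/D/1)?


ρ = 56.16/60.91 = 0.9220
M/D/1: Lq = ρ²/(2(1−ρ)) = 0.8501/(2·0.07798) = 5.45057

Final: 5.45057


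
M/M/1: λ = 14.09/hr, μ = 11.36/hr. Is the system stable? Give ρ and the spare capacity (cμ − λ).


Total capacity cμ = 1·11.36 = 11.36/hr
ρ = λ/(cμ) = 14.09/11.36 = 1.2403
Stable ⇔ ρ < 1: NO
Spare capacity = cμ − λ = 11.36 − 14.09 = -2.73/hr

Final: ρ = 1.2403; unstable; margin = -2.73/hr


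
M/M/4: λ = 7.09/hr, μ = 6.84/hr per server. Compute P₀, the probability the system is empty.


a = λ/μ = 7.09/6.84 = 1.0365; ρ = a/c = 0.2591
Σ_{k=0}^{3} a^k/k! (terms k=0..3) = 1.00000 + 1.03655 + 0.53722 + 0.18562 = 2.75938
Tail: a^4/(4!(1−ρ)) = 1.15441/(24·0.7409) = 0.06492
P₀ = 1/(2.75938 + 0.06492) = 1/2.82431 = 0.354069

Final: 0.354069


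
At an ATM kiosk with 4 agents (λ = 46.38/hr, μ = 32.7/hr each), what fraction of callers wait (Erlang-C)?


a = λ/μ = 1.4183; ρ = a/4 = 0.3546
P₀ = 0.240326 (from M/M/c formula)
C(c,a) = [a^c/(c!(1−ρ))]·P₀ = [4.04699/(24·0.6454)]·0.240326
= 0.26127·0.240326 = 0.062789

Final: 0.062789


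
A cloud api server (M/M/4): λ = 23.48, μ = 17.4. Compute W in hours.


a = 1.3494; ρ = 0.3374; P₀ = 0.257869
Lq = P₀·a^c·ρ/(c!(1−ρ)²) = 0.02737
Wq = Lq/λ = 0.02737/23.48 = 0.001166 hr
W = Wq + 1/μ = 0.001166 + 0.05747 = 0.05864 hr

Final: 0.05864 hr


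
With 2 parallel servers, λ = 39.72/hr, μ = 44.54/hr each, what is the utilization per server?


ρ = λ/(cμ) = 39.72/(2·44.54) = 39.72/89.08 = 0.4459

Final: 0.4459


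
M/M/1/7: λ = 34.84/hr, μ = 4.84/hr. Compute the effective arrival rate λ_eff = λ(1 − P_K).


ρ = 7.1983; P_K = (1−ρ)ρ^7/(1−ρ^8) = 0.861079
λ_eff = λ(1 − P_K) = 34.84·(1 − 0.861079) = 34.84·0.138921 = 4.8400 /hr

Final: 4.8400 /hr


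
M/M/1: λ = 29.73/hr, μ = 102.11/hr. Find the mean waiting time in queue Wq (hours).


ρ = 29.73/102.11 = 0.2912
Wq = ρ/(μ−λ) = 0.2912/(102.11 − 29.73) = 0.2912/72.38 = 0.004023 hr

Final: 0.004023 hr


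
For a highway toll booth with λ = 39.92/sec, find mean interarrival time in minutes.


Mean interarrival time = 1/λ = 1/39.92 second = 0.02505 second
In minutes: 0.02505 × 0.0166667 = 0.0004175 min

Final: 0.0004175 min


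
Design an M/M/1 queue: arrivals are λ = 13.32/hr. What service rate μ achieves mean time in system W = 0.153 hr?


W = 1/(μ−λ) ⇒ μ − λ = 1/W = 1/0.153 = 6.5359
μ = λ + 1/W = 13.32 + 6.5359 = 19.8559 per hr

Final: 19.8559 /hr


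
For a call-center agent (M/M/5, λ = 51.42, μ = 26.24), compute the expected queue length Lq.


a = λ/μ = 1.9596; ρ = a/5 = 0.3919
P₀ = 0.139974
Lq = P₀·a^c·ρ / (c!·(1−ρ)²) = 0.139974·28.89623·0.3919/(120·0.36976)
= 0.03573

Final: 0.03573


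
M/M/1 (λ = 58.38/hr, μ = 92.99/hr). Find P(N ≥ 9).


ρ = 58.38/92.99 = 0.6278
P(N ≥ n) = ρ^n = 0.6278^9 = 0.015151

Final: 0.015151


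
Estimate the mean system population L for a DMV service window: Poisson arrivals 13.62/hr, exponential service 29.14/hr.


ρ = λ/μ = 13.62/29.14 = 0.4674
L = ρ/(1−ρ) = 0.4674/(1 − 0.4674) = 0.4674/0.5326 = 0.8776

Final: 0.8776


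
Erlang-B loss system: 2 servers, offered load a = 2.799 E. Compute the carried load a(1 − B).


B(2,2.799) = 0.507659 (Erlang-B)
Carried load = a(1 − B) = 2.799·(1 − 0.507659) = 2.799·0.492341 = 1.3781 E

Final: 1.3781 Erlangs


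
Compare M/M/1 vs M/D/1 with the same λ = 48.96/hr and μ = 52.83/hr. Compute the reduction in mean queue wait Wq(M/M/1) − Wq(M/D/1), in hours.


ρ = 48.96/52.83 = 0.9267
Wq(M/M/1) = ρ/(μ−λ) = 0.9267/3.87 = 0.23947 hr
Wq(M/D/1) = ρ/(2(μ−λ)) = 0.11973 hr
Savings = 0.23947 − 0.11973 = 0.11973 hr

Final: 0.11973 hr


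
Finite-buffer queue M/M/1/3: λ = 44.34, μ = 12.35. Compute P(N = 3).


ρ = λ/μ = 44.34/12.35 = 3.5903
P_K = (1−ρ)ρ^K/(1−ρ^(K+1)) = (-2.5903·46.279237)/(1 − 166.155578)
= -119.876340/-165.155578 = 0.725839

Final: 0.725839


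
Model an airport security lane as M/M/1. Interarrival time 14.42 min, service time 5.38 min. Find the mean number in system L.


λ = 60/14.42 = 4.1609 /hr
μ = 60/5.38 = 11.1524 /hr
ρ = λ/μ = 4.1609/11.1524 = 0.3731
L = ρ/(1−ρ) = 0.3731/0.6269 = 0.5951

Final: 0.5951


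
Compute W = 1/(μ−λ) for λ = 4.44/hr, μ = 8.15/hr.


W = 1/(μ−λ) = 1/(8.15 − 4.44) = 1/3.71 = 0.2695 hr

Final: 0.2695 hr


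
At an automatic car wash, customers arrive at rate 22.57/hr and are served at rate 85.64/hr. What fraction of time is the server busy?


ρ = λ/μ = 22.57/85.64 = 0.2635

Final: 0.2635


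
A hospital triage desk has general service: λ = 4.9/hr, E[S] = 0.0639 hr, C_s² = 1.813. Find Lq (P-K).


ρ = λ·E[S] = 4.9·0.0639 = 0.3131
Lq = ρ²(1+C_s²)/(2(1−ρ)) = 0.09804·(1+1.813)/(2·0.6869)
= 0.09804·2.8130/1.3738 = 0.20075

Final: 0.20075


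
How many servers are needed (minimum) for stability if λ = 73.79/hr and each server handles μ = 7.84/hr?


Stability requires cμ > λ ⇔ c > λ/μ.
λ/μ = 73.79/7.84 = 9.4120
Minimum integer c = ⌊9.4120⌋ + 1 = 10
Check: 10·7.84 = 78.40 > 73.79, while 9·7.84 = 70.56 ≤ 73.79

Final: 10 servers


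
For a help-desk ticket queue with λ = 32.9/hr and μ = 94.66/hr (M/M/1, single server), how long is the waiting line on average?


ρ = 32.9/94.66 = 0.3476
Lq = ρ²/(1−ρ) = 0.1208/0.6524 = 0.1851

Final: 0.1851


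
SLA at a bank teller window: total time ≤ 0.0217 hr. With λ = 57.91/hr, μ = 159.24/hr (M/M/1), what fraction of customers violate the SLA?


W ~ Exponential(μ−λ) for M/M/1.
μ − λ = 159.24 − 57.91 = 101.3300
P(W > t) = e^{−(μ−λ)t} = e^{−2.1989} = 0.110929

Final: 0.110929


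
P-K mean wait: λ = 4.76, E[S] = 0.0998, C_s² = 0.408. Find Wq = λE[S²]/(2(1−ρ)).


ρ = λ·E[S] = 4.76·0.0998 = 0.4750
E[S²] = E[S]²(1+C_s²) = 0.0998²·(1+0.408) = 0.014024
Wq = λ·E[S²]/(2(1−ρ)) = 4.76·0.014024/(2·0.5250) = 0.06358 hr

Final: 0.06358 hr


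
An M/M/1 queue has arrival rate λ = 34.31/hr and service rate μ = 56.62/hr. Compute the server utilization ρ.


ρ = λ/μ = 34.31/56.62 = 0.6060

Final: 0.6060


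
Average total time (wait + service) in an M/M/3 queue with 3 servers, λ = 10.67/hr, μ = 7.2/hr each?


a = 1.4819; ρ = 0.4940; P₀ = 0.214962
Lq = P₀·a^c·ρ/(c!(1−ρ)²) = 0.22495
Wq = Lq/λ = 0.22495/10.67 = 0.02108 hr
W = Wq + 1/μ = 0.02108 + 0.13889 = 0.15997 hr

Final: 0.15997 hr


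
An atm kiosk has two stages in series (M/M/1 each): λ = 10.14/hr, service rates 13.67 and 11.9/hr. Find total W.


Each node sees arrival rate λ = 10.14/hr (tandem ⇒ throughput preserved).
W₁ = 1/(μ₁−λ) = 1/(13.67−10.14) = 0.28329 hr
W₂ = 1/(μ₂−λ) = 1/(11.9−10.14) = 0.56818 hr
W_total = W₁ + W₂ = 0.28329 + 0.56818 = 0.85147 hr

Final: 0.85147 hr


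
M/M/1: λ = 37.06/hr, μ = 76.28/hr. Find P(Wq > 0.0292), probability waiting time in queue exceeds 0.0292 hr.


ρ = 37.06/76.28 = 0.4858
P(Wq > t) = ρ·e^{−(μ−λ)t} = 0.4858·e^{−1.1452}
= 0.4858·0.318153 = 0.154572

Final: 0.154572


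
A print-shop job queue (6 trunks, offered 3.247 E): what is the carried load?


B(6,3.247) = 0.066460 (Erlang-B)
Carried load = a(1 − B) = 3.247·(1 − 0.066460) = 3.247·0.933540 = 3.0312 E

Final: 3.0312 Erlangs


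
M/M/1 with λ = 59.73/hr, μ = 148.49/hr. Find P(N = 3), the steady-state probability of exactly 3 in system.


ρ = 59.73/148.49 = 0.4022
P_n = (1−ρ)·ρ^n = (1 − 0.4022)·0.4022^3 = 0.5978·0.065086 = 0.038905

Final: 0.038905


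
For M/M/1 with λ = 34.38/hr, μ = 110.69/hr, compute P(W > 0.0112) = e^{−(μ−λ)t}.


W ~ Exponential(μ−λ) for M/M/1.
μ − λ = 110.69 − 34.38 = 76.3100
P(W > t) = e^{−(μ−λ)t} = e^{−0.8547} = 0.425423

Final: 0.425423


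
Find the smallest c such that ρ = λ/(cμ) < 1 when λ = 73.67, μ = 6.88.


Stability requires cμ > λ ⇔ c > λ/μ.
λ/μ = 73.67/6.88 = 10.7078
Minimum integer c = ⌊10.7078⌋ + 1 = 11
Check: 11·6.88 = 75.68 > 73.67, while 10·6.88 = 68.80 ≤ 73.67

Final: 11 servers


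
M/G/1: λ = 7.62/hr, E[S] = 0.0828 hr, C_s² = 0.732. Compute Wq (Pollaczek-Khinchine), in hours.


ρ = λ·E[S] = 7.62·0.0828 = 0.6309
E[S²] = E[S]²(1+C_s²) = 0.0828²·(1+0.732) = 0.011874
Wq = λ·E[S²]/(2(1−ρ)) = 7.62·0.011874/(2·0.3691) = 0.12258 hr

Final: 0.12258 hr


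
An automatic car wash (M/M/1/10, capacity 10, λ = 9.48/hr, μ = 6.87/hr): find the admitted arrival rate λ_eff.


ρ = 1.3799; P_K = (1−ρ)ρ^10/(1−ρ^11) = 0.283524
λ_eff = λ(1 − P_K) = 9.48·(1 − 0.283524) = 9.48·0.716476 = 6.7922 /hr

Final: 6.7922 /hr


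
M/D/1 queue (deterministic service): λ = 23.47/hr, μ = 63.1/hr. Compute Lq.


ρ = 23.47/63.1 = 0.3719
M/D/1: Lq = ρ²/(2(1−ρ)) = 0.1383/(2·0.6281) = 0.11014

Final: 0.11014


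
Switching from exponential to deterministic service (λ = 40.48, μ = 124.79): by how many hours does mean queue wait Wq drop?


ρ = 40.48/124.79 = 0.3244
Wq(M/M/1) = ρ/(μ−λ) = 0.3244/84.31 = 0.003848 hr
Wq(M/D/1) = ρ/(2(μ−λ)) = 0.001924 hr
Savings = 0.003848 − 0.001924 = 0.001924 hr

Final: 0.001924 hr


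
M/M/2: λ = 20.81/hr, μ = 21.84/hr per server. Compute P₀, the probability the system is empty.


a = λ/μ = 20.81/21.84 = 0.9528; ρ = a/c = 0.4764
Σ_{k=0}^{1} a^k/k! (terms k=0..1) = 1.00000 + 0.95284 = 1.95284
Tail: a^2/(2!(1−ρ)) = 0.90790/(2·0.5236) = 0.86701
P₀ = 1/(1.95284 + 0.86701) = 1/2.81985 = 0.354629

Final: 0.354629


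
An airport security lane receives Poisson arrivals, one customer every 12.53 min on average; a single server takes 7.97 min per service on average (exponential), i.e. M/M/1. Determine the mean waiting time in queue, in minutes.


λ = 60/12.53 = 4.7885 /hr
μ = 60/7.97 = 7.5282 /hr
ρ = λ/μ = 4.7885/7.5282 = 0.6361
Wq = ρ/(μ−λ) = 0.6361/(7.5282−4.7885) = 0.23217 hr
In minutes: 0.23217·60 = 13.930 min

Final: 13.930 min


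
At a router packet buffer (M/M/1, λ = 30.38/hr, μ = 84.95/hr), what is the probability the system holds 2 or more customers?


ρ = 30.38/84.95 = 0.3576
P(N ≥ n) = ρ^n = 0.3576^2 = 0.127894

Final: 0.127894


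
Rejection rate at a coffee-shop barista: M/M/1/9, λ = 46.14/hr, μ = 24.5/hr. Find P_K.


ρ = λ/μ = 46.14/24.5 = 1.8833
P_K = (1−ρ)ρ^K/(1−ρ^(K+1)) = (-0.8833·297.991278)/(1 − 561.196635)
= -263.205357/-560.196635 = 0.469845

Final: 0.469845


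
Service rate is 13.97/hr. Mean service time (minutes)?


Mean service time = 1/μ = 1/13.97 hour = 0.07158 hour
In minutes: 0.07158 × 60 = 4.2949 min

Final: 4.2949 min


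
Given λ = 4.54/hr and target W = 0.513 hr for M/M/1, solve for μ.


W = 1/(μ−λ) ⇒ μ − λ = 1/W = 1/0.513 = 1.9493
μ = λ + 1/W = 4.54 + 1.9493 = 6.4893 per hr

Final: 6.4893 /hr


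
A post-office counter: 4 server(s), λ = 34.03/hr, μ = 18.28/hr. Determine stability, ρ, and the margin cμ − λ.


Total capacity cμ = 4·18.28 = 73.12/hr
ρ = λ/(cμ) = 34.03/73.12 = 0.4654
Stable ⇔ ρ < 1: YES
Spare capacity = cμ − λ = 73.12 − 34.03 = 39.09/hr

Final: ρ = 0.4654; stable; margin = 39.09/hr


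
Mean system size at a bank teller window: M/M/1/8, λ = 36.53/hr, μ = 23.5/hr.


ρ = 36.53/23.5 = 1.5545
L = ρ[1 − (K+1)ρ^K + Kρ^(K+1)] / [(1−ρ)(1−ρ^(K+1))]
Numerator: 1.5545·(1 − 9·34.092157 + 8·52.995170) = 183.632341
Denominator: (-0.5545)·(-51.995170) = 28.829662
L = 183.632341/28.829662 = 6.3696

Final: 6.3696


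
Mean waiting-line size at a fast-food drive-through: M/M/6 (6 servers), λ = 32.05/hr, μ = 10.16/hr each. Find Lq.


a = λ/μ = 3.1545; ρ = a/6 = 0.5258
P₀ = 0.041707
Lq = P₀·a^c·ρ / (c!·(1−ρ)²) = 0.041707·985.38502·0.5258/(720·0.22491)
= 0.13343

Final: 0.13343


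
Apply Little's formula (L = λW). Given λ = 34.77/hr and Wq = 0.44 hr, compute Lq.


Lq = λWq = 34.77·0.44 = 15.2988

Final: 15.2988


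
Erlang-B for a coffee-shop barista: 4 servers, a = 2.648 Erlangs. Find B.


B(c,a) = (a^c/c!) / Σ_{k=0}^{c} a^k/k!
a^4/4! = 2.048617
Σ terms (k=0..4): 1.00000 + 2.64800 + 3.50595 + 3.09459 + 2.04862 = 12.297156
B = 2.048617/12.297156 = 0.166593

Final: 0.166593


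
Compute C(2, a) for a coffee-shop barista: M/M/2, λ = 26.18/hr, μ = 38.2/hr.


a = λ/μ = 0.6853; ρ = a/2 = 0.3427
P₀ = 0.489569 (from M/M/c formula)
C(c,a) = [a^c/(c!(1−ρ))]·P₀ = [0.46969/(2·0.6573)]·0.489569
= 0.35727·0.489569 = 0.174909

Final: 0.174909


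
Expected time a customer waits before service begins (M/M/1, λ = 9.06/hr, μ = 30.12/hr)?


ρ = 9.06/30.12 = 0.3008
Wq = ρ/(μ−λ) = 0.3008/(30.12 − 9.06) = 0.3008/21.06 = 0.01428 hr

Final: 0.01428 hr


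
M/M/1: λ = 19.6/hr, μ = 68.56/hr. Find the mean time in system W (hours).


W = 1/(μ−λ) = 1/(68.56 − 19.6) = 1/48.96 = 0.02042 hr

Final: 0.02042 hr


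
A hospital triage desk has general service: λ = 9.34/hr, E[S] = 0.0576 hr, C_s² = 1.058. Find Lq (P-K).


ρ = λ·E[S] = 9.34·0.0576 = 0.5380
Lq = ρ²(1+C_s²)/(2(1−ρ)) = 0.2894·(1+1.058)/(2·0.4620)
= 0.2894·2.0580/0.9240 = 0.64461

Final: 0.64461


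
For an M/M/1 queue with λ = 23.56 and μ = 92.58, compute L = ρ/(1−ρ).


ρ = λ/μ = 23.56/92.58 = 0.2545
L = ρ/(1−ρ) = 0.2545/(1 − 0.2545) = 0.2545/0.7455 = 0.3414

Final: 0.3414


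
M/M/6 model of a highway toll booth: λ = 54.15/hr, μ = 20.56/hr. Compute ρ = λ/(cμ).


ρ = λ/(cμ) = 54.15/(6·20.56) = 54.15/123.36 = 0.4390

Final: 0.4390


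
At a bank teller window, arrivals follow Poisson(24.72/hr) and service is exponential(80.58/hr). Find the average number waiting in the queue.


ρ = 24.72/80.58 = 0.3068
Lq = ρ²/(1−ρ) = 0.09411/0.6932 = 0.1358

Final: 0.1358


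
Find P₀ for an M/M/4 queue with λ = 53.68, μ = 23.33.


a = λ/μ = 53.68/23.33 = 2.3009; ρ = a/c = 0.5752
Σ_{k=0}^{3} a^k/k! (terms k=0..3) = 1.00000 + 2.30090 + 2.64707 + 2.03022 = 7.97819
Tail: a^4/(4!(1−ρ)) = 28.02793/(24·0.4248) = 2.74929
P₀ = 1/(7.97819 + 2.74929) = 1/10.72748 = 0.093219

Final: 0.093219


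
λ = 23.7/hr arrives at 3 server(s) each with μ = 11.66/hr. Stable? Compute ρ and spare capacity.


Total capacity cμ = 3·11.66 = 34.98/hr
ρ = λ/(cμ) = 23.7/34.98 = 0.6775
Stable ⇔ ρ < 1: YES
Spare capacity = cμ − λ = 34.98 − 23.7 = 11.28/hr

Final: ρ = 0.6775; stable; margin = 11.28/hr


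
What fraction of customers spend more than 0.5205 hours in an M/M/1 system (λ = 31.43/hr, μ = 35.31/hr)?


W ~ Exponential(μ−λ) for M/M/1.
μ − λ = 35.31 − 31.43 = 3.8800
P(W > t) = e^{−(μ−λ)t} = e^{−2.0195} = 0.132717

Final: 0.132717


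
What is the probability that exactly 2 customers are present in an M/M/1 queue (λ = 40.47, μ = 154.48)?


ρ = 40.47/154.48 = 0.2620
P_n = (1−ρ)·ρ^n = (1 − 0.2620)·0.2620^2 = 0.7380·0.068631 = 0.050652

Final: 0.050652


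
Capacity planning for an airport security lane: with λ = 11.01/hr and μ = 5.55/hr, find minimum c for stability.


Stability requires cμ > λ ⇔ c > λ/μ.
λ/μ = 11.01/5.55 = 1.9838
Minimum integer c = ⌊1.9838⌋ + 1 = 2
Check: 2·5.55 = 11.10 > 11.01, while 1·5.55 = 5.55 ≤ 11.01

Final: 2 servers


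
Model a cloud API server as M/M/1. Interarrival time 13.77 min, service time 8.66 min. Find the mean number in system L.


λ = 60/13.77 = 4.3573 /hr
μ = 60/8.66 = 6.9284 /hr
ρ = λ/μ = 4.3573/6.9284 = 0.6289
L = ρ/(1−ρ) = 0.6289/0.3711 = 1.6947

Final: 1.6947


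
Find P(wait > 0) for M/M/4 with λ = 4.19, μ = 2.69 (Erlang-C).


a = λ/μ = 1.5576; ρ = a/4 = 0.3894
P₀ = 0.208236 (from M/M/c formula)
C(c,a) = [a^c/(c!(1−ρ))]·P₀ = [5.88636/(24·0.6106)]·0.208236
= 0.40168·0.208236 = 0.083645

Final: 0.083645


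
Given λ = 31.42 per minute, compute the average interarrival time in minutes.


Mean interarrival time = 1/λ = 1/31.42 minute = 0.03183 minute
In minutes: 0.03183 × 1 = 0.03183 min

Final: 0.03183 min


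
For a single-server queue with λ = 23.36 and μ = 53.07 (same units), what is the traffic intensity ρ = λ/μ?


ρ = λ/μ = 23.36/53.07 = 0.4402

Final: 0.4402


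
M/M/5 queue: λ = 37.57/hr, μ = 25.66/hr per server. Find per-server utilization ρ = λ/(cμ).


ρ = λ/(cμ) = 37.57/(5·25.66) = 37.57/128.30 = 0.2928

Final: 0.2928


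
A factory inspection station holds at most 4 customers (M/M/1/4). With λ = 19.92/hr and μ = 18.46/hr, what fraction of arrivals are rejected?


ρ = λ/μ = 19.92/18.46 = 1.0791
P_K = (1−ρ)ρ^K/(1−ρ^(K+1)) = (-0.07909·1.355909)/(1 − 1.463148)
= -0.107239/-0.463148 = 0.231543

Final: 0.231543


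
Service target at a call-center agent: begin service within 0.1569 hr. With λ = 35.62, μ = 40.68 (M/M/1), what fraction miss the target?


ρ = 35.62/40.68 = 0.8756
P(Wq > t) = ρ·e^{−(μ−λ)t} = 0.8756·e^{−0.7939}
= 0.8756·0.452072 = 0.395841

Final: 0.395841


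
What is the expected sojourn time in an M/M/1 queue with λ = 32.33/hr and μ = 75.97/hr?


W = 1/(μ−λ) = 1/(75.97 − 32.33) = 1/43.64 = 0.02291 hr

Final: 0.02291 hr


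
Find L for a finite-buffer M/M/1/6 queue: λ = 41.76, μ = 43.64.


ρ = 41.76/43.64 = 0.9569
L = ρ[1 − (K+1)ρ^K + Kρ^(K+1)] / [(1−ρ)(1−ρ^(K+1))]
Numerator: 0.9569·(1 − 7·0.767811 + 6·0.734734) = 0.032273
Denominator: (0.04308)·(0.265266) = 0.011428
L = 0.032273/0.011428 = 2.8241

Final: 2.8241


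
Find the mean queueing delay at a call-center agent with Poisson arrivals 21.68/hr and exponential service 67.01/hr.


ρ = 21.68/67.01 = 0.3235
Wq = ρ/(μ−λ) = 0.3235/(67.01 − 21.68) = 0.3235/45.33 = 0.007137 hr

Final: 0.007137 hr


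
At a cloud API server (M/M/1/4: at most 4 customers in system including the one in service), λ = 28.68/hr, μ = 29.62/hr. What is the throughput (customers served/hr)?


ρ = 0.9683; P_K = (1−ρ)ρ^4/(1−ρ^5) = 0.187312
λ_eff = λ(1 − P_K) = 28.68·(1 − 0.187312) = 28.68·0.812688 = 23.3079 /hr

Final: 23.3079 /hr


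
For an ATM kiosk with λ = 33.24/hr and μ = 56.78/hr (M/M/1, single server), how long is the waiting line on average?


ρ = 33.24/56.78 = 0.5854
Lq = ρ²/(1−ρ) = 0.3427/0.4146 = 0.8266

Final: 0.8266


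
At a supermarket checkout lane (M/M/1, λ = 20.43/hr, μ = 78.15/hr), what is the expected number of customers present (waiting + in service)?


ρ = λ/μ = 20.43/78.15 = 0.2614
L = ρ/(1−ρ) = 0.2614/(1 − 0.2614) = 0.2614/0.7386 = 0.3540

Final: 0.3540


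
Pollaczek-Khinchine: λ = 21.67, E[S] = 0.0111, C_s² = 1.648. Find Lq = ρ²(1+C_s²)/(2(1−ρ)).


ρ = λ·E[S] = 21.67·0.0111 = 0.2405
Lq = ρ²(1+C_s²)/(2(1−ρ)) = 0.05786·(1+1.648)/(2·0.7595)
= 0.05786·2.6480/1.5189 = 0.10087

Final: 0.10087


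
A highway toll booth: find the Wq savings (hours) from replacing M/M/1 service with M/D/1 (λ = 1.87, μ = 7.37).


ρ = 1.87/7.37 = 0.2537
Wq(M/M/1) = ρ/(μ−λ) = 0.2537/5.50 = 0.04613 hr
Wq(M/D/1) = ρ/(2(μ−λ)) = 0.02307 hr
Savings = 0.04613 − 0.02307 = 0.02307 hr

Final: 0.02307 hr


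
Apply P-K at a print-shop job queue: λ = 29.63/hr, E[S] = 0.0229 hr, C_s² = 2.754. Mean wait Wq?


ρ = λ·E[S] = 29.63·0.0229 = 0.6785
E[S²] = E[S]²(1+C_s²) = 0.0229²·(1+2.754) = 0.001969
Wq = λ·E[S²]/(2(1−ρ)) = 29.63·0.001969/(2·0.3215) = 0.09072 hr

Final: 0.09072 hr


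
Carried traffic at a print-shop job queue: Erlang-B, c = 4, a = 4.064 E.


B(4,4.064) = 0.316821 (Erlang-B)
Carried load = a(1 − B) = 4.064·(1 − 0.316821) = 4.064·0.683179 = 2.7764 E

Final: 2.7764 Erlangs


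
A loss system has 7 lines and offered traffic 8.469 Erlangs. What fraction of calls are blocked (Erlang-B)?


B(c,a) = (a^c/c!) / Σ_{k=0}^{c} a^k/k!
a^7/7! = 620.003860
Σ terms (k=0..7): 1.00000 + 8.46900 + 35.86198 + 101.23837 + 214.34694 + 363.06085 + 512.46039 + 620.00386 = 1856.441389
B = 620.003860/1856.441389 = 0.333974

Final: 0.333974


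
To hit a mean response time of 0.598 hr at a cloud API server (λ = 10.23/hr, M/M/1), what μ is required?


W = 1/(μ−λ) ⇒ μ − λ = 1/W = 1/0.598 = 1.6722
μ = λ + 1/W = 10.23 + 1.6722 = 11.9022 per hr

Final: 11.9022 /hr


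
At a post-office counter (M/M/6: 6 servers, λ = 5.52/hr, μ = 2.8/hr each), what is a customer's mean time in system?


a = 1.9714; ρ = 0.3286; P₀ = 0.139069
Lq = P₀·a^c·ρ/(c!(1−ρ)²) = 0.008264
Wq = Lq/λ = 0.008264/5.52 = 0.001497 hr
W = Wq + 1/μ = 0.001497 + 0.35714 = 0.35864 hr

Final: 0.35864 hr


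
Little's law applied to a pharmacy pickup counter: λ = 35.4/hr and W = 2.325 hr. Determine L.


L = λW = 35.4·2.325 = 82.3050

Final: 82.3050


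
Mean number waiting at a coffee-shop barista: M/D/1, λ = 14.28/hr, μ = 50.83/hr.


ρ = 14.28/50.83 = 0.2809
M/D/1: Lq = ρ²/(2(1−ρ)) = 0.07893/(2·0.7191) = 0.05488

Final: 0.05488


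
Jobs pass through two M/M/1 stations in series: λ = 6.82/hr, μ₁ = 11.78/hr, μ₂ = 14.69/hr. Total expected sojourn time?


Each node sees arrival rate λ = 6.82/hr (tandem ⇒ throughput preserved).
W₁ = 1/(μ₁−λ) = 1/(11.78−6.82) = 0.20161 hr
W₂ = 1/(μ₂−λ) = 1/(14.69−6.82) = 0.12706 hr
W_total = W₁ + W₂ = 0.20161 + 0.12706 = 0.32868 hr

Final: 0.32868 hr


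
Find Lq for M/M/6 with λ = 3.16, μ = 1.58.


a = λ/μ = 2.0000; ρ = a/6 = 0.3333
P₀ = 0.135135
Lq = P₀·a^c·ρ / (c!·(1−ρ)²) = 0.135135·64.00000·0.3333/(720·0.44444)
= 0.009009

Final: 0.009009


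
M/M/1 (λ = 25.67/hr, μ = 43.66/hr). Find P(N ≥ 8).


ρ = 25.67/43.66 = 0.5880
P(N ≥ n) = ρ^n = 0.5880^8 = 0.014280

Final: 0.014280


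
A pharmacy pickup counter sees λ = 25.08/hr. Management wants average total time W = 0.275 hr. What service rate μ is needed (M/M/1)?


W = 1/(μ−λ) ⇒ μ − λ = 1/W = 1/0.275 = 3.6364
μ = λ + 1/W = 25.08 + 3.6364 = 28.7164 per hr

Final: 28.7164 /hr


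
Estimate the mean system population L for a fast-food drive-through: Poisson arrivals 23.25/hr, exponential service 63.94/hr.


ρ = λ/μ = 23.25/63.94 = 0.3636
L = ρ/(1−ρ) = 0.3636/(1 − 0.3636) = 0.3636/0.6364 = 0.5714

Final: 0.5714


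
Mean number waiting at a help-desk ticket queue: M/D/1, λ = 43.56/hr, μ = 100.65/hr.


ρ = 43.56/100.65 = 0.4328
M/D/1: Lq = ρ²/(2(1−ρ)) = 0.1873/(2·0.5672) = 0.16511

Final: 0.16511


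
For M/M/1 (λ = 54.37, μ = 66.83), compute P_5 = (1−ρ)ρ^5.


ρ = 54.37/66.83 = 0.8136
P_n = (1−ρ)·ρ^n = (1 − 0.8136)·0.8136^5 = 0.1864·0.356401 = 0.066449

Final: 0.066449


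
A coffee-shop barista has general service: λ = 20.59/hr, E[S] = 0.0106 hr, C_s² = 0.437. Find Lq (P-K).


ρ = λ·E[S] = 20.59·0.0106 = 0.2183
Lq = ρ²(1+C_s²)/(2(1−ρ)) = 0.04763·(1+0.437)/(2·0.7817)
= 0.04763·1.4370/1.5635 = 0.04378

Final: 0.04378
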